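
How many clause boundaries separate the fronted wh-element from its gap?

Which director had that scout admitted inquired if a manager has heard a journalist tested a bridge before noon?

"which director" is extracted from the subject of "inquired".
Boundaries crossed, outermost first: [Ø] — 1 in total.

1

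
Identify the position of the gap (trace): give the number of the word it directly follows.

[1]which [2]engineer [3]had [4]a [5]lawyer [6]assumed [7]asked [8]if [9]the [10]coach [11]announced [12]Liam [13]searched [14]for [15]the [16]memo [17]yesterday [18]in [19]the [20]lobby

The displaced element is "which engineer" (word 2).
It is linked across 1 clause boundary (Ø).
It functions as the subject of "asked", so the gap sits immediately after word 6 ("assumed").
Base order: A lawyer had assumed that which engineer asked if the coach announced Liam searched for the memo yesterday in the lobby.

6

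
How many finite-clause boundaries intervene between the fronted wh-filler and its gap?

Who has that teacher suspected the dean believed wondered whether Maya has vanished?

2

"who" is extracted from the subject of "wondered".
Boundaries crossed, outermost first: [Ø], [Ø] — 2 in total.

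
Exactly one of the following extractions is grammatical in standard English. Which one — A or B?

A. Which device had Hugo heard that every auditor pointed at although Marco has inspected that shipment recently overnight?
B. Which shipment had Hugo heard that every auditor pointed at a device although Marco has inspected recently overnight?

In B, the wh-phrase is extracted from inside an adjunct island (introduced by "although"), which blocks movement.
In A, the extraction path crosses only that-complement boundaries, which are transparent.
So A is grammatical.

A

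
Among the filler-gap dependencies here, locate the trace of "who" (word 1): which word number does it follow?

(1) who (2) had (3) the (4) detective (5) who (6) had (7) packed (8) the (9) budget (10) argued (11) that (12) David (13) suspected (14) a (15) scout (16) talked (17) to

The displaced element is "who" (word 1).
It is linked across 2 clause boundaries (that → Ø).
It functions as the object of the preposition "to" of "talked", so the gap sits immediately after word 17 ("to").
Base order: The detective who had packed the budget had argued that David suspected a scout talked to who.

17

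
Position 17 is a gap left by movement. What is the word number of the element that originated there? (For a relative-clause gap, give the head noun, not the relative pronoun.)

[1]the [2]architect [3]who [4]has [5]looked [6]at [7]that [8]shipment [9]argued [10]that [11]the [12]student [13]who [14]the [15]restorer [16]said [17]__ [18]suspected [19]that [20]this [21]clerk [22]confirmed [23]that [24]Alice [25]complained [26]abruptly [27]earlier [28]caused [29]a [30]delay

12

The gap at 17 is the subject of "suspected", inside a relative clause.
The relative pronoun is "who" (word 13); it is bound by the head noun immediately before it.
Its filler is the head noun "student", at word 12.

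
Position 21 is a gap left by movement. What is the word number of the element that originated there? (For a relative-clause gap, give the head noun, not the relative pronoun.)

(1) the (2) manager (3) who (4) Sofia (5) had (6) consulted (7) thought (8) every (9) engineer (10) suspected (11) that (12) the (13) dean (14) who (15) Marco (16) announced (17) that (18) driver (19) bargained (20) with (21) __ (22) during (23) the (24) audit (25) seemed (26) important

13

The gap at 21 is the prepositional object of "bargained", inside a relative clause.
The relative pronoun is "who" (word 14); it is bound by the head noun immediately before it.
Its filler is the head noun "dean", at word 13.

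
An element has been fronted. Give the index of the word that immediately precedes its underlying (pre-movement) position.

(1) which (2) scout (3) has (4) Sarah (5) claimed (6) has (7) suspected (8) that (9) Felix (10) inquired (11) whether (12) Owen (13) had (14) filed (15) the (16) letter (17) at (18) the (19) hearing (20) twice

5

The displaced element is "which scout" (word 2).
It is linked across 1 clause boundary (Ø).
It functions as the subject of "suspected", so the gap sits immediately after word 5 ("claimed").
Base order: Sarah has claimed which scout has suspected that Felix inquired whether Owen had filed the letter at the hearing twice.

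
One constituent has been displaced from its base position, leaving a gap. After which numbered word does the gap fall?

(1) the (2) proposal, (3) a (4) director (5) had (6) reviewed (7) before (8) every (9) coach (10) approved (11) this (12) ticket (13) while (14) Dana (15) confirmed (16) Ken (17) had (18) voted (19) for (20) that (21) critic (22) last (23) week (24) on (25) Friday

The displaced element is "the proposal" (word 2).
It functions as the direct object of "reviewed", so the gap sits immediately after word 6 ("reviewed").
Base order: A director had reviewed the proposal before every coach approved this ticket while Dana confirmed Ken had voted for that critic last week on Friday.

6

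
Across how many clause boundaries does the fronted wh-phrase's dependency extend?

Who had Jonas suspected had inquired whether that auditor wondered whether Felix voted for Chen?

1

"who" is extracted from the subject of "inquired".
Boundaries crossed, outermost first: [Ø] — 1 in total.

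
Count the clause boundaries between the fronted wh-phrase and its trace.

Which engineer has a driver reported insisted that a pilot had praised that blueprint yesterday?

"which engineer" is extracted from the subject of "insisted".
Boundaries crossed, outermost first: [Ø] — 1 in total.

1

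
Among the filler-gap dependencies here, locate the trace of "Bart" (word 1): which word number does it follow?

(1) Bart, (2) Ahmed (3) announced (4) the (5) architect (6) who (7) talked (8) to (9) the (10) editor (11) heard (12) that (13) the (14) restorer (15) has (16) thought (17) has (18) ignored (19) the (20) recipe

16

The displaced element is "Bart" (word 1).
It is linked across 3 clause boundaries (Ø → that → Ø).
It functions as the subject of "ignored", so the gap sits immediately after word 16 ("thought").
Base order: Ahmed announced the architect who talked to the editor heard that the restorer has thought Bart has ignored the recipe.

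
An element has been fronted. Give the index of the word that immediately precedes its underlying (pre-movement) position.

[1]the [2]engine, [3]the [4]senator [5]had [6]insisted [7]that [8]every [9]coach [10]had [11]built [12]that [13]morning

The displaced element is "the engine" (word 2).
It is linked across 1 clause boundary (that).
It functions as the direct object of "built", so the gap sits immediately after word 11 ("built").
Base order: The senator had insisted that every coach had built the engine that morning.

11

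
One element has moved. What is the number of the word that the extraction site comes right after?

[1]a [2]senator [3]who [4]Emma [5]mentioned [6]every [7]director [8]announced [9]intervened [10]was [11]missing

The displaced element is "a senator" (word 2).
It is linked across 2 clause boundaries (Ø → Ø).
It functions as the subject of "intervened", so the gap sits immediately after word 8 ("announced").
Base order: Emma mentioned every director announced that a senator intervened.

8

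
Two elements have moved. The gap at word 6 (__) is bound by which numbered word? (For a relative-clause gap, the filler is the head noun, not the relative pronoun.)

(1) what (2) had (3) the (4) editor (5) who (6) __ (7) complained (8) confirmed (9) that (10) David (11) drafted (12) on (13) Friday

4

The marked gap is inside the relative clause, the subject of "complained".
Its filler is the head noun "editor" (via "who"), at word 4.
(The other dependency links word 1 to a gap after word 11.)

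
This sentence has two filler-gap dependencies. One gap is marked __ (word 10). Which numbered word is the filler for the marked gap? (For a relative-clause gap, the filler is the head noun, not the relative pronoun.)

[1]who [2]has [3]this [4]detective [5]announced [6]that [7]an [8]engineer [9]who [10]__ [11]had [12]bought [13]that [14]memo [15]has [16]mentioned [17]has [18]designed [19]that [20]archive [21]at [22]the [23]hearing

The marked gap is inside the relative clause, the subject of "bought".
Its filler is the head noun "engineer" (via "who"), at word 8.
(The other dependency links word 1 to a gap after word 16.)

8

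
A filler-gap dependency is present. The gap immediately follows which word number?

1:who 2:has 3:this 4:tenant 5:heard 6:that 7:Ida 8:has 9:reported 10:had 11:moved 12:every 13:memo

9

The displaced element is "who" (word 1).
It is linked across 2 clause boundaries (that → Ø).
It functions as the subject of "moved", so the gap sits immediately after word 9 ("reported").
Base order: This tenant has heard that Ida has reported that who had moved every memo.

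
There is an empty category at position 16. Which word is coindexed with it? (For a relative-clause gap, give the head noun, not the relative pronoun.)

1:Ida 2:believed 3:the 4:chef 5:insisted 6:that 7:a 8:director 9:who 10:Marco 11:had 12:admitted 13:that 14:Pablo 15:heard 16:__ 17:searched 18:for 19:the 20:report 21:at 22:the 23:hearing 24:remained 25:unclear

8

The gap at 16 is the subject of "searched", inside a relative clause.
The relative pronoun is "who" (word 9); it is bound by the head noun immediately before it.
Its filler is the head noun "director", at word 8.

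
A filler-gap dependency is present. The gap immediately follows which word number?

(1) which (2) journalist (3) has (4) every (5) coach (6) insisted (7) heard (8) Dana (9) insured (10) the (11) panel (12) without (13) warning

6

The displaced element is "which journalist" (word 2).
It is linked across 1 clause boundary (Ø).
It functions as the subject of "heard", so the gap sits immediately after word 6 ("insisted").
Base order: Every coach has insisted which journalist heard Dana insured the panel without warning.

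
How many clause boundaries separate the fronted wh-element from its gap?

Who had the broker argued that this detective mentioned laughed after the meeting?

2

"who" is extracted from the subject of "laughed".
Boundaries crossed, outermost first: [that], [Ø] — 2 in total.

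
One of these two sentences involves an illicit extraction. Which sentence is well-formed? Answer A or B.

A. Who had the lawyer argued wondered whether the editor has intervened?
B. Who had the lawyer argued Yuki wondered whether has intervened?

A

In B, the wh-phrase is extracted from inside a wh-island (introduced by "whether"), which blocks movement.
In A, the extraction path crosses only that-complement boundaries, which are transparent.
So A is grammatical.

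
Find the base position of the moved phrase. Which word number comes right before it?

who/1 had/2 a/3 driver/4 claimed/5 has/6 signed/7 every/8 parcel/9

5

The displaced element is "who" (word 1).
It is linked across 1 clause boundary (Ø).
It functions as the subject of "signed", so the gap sits immediately after word 5 ("claimed").
Base order: A driver had claimed that who has signed every parcel.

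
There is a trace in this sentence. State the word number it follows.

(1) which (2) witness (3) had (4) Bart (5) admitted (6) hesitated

5

The displaced element is "which witness" (word 2).
It is linked across 1 clause boundary (Ø).
It functions as the subject of "hesitated", so the gap sits immediately after word 5 ("admitted").
Base order: Bart had admitted which witness hesitated.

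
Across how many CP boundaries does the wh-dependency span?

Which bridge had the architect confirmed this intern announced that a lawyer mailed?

2

"which bridge" is extracted from the object of "mailed".
Boundaries crossed, outermost first: [Ø], [that] — 2 in total.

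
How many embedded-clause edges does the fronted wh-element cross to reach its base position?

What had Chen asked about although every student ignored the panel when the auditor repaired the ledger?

"what" originates inside the matrix clause — no clause boundary is crossed.

0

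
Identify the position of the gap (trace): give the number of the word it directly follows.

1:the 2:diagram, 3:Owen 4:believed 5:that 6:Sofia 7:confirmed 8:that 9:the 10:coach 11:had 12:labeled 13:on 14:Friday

The displaced element is "the diagram" (word 2).
It is linked across 2 clause boundaries (that → that).
It functions as the direct object of "labeled", so the gap sits immediately after word 12 ("labeled").
Base order: Owen believed that Sofia confirmed that the coach had labeled the diagram on Friday.

12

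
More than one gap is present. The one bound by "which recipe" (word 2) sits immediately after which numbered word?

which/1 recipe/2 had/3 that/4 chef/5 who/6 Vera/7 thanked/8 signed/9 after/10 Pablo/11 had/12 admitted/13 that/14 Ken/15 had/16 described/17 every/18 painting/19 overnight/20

9

The displaced element is "which recipe" (word 2).
It functions as the direct object of "signed", so the gap sits immediately after word 9 ("signed").
Base order: That chef who Vera thanked had signed which recipe after Pablo had admitted that Ken had described every painting overnight.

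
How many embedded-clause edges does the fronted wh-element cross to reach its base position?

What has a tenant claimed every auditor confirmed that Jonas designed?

"what" is extracted from the object of "designed".
Boundaries crossed, outermost first: [Ø], [that] — 2 in total.

2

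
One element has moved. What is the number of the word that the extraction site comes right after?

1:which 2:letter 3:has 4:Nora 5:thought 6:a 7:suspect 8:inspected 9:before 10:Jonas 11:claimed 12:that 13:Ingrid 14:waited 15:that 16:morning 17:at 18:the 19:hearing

8

The displaced element is "which letter" (word 2).
It is linked across 1 clause boundary (Ø).
It functions as the direct object of "inspected", so the gap sits immediately after word 8 ("inspected").
Base order: Nora has thought a suspect inspected which letter before Jonas claimed that Ingrid waited that morning at the hearing.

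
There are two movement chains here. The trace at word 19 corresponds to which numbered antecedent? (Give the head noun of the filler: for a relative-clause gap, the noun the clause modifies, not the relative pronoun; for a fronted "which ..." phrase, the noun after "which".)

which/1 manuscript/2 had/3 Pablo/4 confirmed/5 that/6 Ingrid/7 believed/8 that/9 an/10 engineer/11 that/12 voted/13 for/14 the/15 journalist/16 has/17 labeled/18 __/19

The marked gap is the direct object of "labeled".
Its filler is the fronted wh-phrase "which manuscript", at word 2.
(The other dependency links word 11 to a gap after word 12.)

2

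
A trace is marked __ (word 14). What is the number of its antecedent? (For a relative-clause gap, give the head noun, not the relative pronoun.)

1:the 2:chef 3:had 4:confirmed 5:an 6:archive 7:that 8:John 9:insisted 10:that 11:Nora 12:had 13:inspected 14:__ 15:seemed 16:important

The gap at 14 is the object of "inspected", inside a relative clause.
The relative pronoun is "that" (word 7); it is bound by the head noun immediately before it.
Its filler is the head noun "archive", at word 6.

6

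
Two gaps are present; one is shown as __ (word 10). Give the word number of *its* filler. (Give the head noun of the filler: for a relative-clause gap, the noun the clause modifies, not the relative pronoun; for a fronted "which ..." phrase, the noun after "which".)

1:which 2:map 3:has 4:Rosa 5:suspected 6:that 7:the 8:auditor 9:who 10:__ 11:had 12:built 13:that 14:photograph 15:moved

8

The marked gap is inside the relative clause, the subject of "built".
Its filler is the head noun "auditor" (via "who"), at word 8.
(The other dependency links word 2 to a gap after word 15.)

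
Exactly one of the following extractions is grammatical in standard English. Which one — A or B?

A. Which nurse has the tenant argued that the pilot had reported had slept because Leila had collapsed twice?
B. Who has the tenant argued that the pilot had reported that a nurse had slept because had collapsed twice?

A

In B, the wh-phrase is extracted from inside an adjunct island (introduced by "because"), which blocks movement.
In A, the extraction path crosses only that-complement boundaries, which are transparent.
So A is grammatical.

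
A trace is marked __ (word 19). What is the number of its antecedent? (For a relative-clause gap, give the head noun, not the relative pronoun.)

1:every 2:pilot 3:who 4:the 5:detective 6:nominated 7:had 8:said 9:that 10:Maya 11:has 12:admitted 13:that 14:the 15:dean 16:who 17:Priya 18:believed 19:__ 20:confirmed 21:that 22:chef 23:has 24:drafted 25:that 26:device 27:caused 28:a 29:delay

15

The gap at 19 is the subject of "confirmed", inside a relative clause.
The relative pronoun is "who" (word 16); it is bound by the head noun immediately before it.
Its filler is the head noun "dean", at word 15.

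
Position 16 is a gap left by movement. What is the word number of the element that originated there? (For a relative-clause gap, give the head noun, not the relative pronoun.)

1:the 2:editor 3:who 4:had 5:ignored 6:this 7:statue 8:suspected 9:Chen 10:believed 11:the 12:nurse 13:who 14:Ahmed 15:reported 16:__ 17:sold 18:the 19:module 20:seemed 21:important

The gap at 16 is the subject of "sold", inside a relative clause.
The relative pronoun is "who" (word 13); it is bound by the head noun immediately before it.
Its filler is the head noun "nurse", at word 12.

12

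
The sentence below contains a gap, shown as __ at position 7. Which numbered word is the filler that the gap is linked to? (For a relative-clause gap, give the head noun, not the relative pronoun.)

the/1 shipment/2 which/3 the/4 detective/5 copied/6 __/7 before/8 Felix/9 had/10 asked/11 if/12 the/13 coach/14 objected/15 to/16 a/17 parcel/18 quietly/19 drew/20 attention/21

2

The gap at 7 is the object of "copied", inside a relative clause.
The relative pronoun is "which" (word 3); it is bound by the head noun immediately before it.
Its filler is the head noun "shipment", at word 2.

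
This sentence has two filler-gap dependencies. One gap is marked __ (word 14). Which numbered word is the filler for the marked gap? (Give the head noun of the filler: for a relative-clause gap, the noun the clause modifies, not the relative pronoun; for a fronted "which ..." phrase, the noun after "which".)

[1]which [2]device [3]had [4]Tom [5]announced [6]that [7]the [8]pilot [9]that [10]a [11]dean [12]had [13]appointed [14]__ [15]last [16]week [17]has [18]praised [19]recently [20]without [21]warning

8

The marked gap is inside the relative clause, the direct object of "appointed".
Its filler is the head noun "pilot" (via "that"), at word 8.
(The other dependency links word 2 to a gap after word 18.)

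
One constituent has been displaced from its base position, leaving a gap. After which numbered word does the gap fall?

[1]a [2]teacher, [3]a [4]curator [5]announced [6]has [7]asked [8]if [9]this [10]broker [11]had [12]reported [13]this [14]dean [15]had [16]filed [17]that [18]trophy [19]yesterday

The displaced element is "a teacher" (word 2).
It is linked across 1 clause boundary (Ø).
It functions as the subject of "asked", so the gap sits immediately after word 5 ("announced").
Base order: A curator announced that a teacher has asked if this broker had reported this dean had filed that trophy yesterday.

5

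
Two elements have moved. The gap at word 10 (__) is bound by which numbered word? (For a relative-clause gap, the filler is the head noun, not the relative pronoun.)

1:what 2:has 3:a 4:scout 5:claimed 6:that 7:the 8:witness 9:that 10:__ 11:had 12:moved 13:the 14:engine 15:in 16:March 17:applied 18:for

8

The marked gap is inside the relative clause, the subject of "moved".
Its filler is the head noun "witness" (via "that"), at word 8.
(The other dependency links word 1 to a gap after word 18.)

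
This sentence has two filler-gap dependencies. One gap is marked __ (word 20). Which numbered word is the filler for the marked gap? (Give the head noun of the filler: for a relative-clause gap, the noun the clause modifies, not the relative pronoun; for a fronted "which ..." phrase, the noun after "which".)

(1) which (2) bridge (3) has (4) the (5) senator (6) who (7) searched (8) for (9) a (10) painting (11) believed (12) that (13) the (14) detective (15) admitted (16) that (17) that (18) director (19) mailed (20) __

2

The marked gap is the direct object of "mailed".
Its filler is the fronted wh-phrase "which bridge", at word 2.
(The other dependency links word 5 to a gap after word 6.)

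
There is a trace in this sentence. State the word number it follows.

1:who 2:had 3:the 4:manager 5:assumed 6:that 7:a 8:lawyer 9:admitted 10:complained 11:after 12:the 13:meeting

The displaced element is "who" (word 1).
It is linked across 2 clause boundaries (that → Ø).
It functions as the subject of "complained", so the gap sits immediately after word 9 ("admitted").
Base order: The manager had assumed that a lawyer admitted who complained after the meeting.

9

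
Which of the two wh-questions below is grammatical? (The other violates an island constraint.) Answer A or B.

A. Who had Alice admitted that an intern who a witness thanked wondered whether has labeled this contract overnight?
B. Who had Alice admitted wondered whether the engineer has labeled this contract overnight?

In A, the wh-phrase is extracted from inside a wh-island (introduced by "whether"), which blocks movement.
In B, the extraction path crosses only that-complement boundaries, which are transparent.
So B is grammatical.

B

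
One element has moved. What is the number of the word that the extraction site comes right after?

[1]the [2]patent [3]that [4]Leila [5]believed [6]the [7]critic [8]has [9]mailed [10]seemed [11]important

The displaced element is "the patent" (word 2).
It is linked across 1 clause boundary (Ø).
It functions as the direct object of "mailed", so the gap sits immediately after word 9 ("mailed").
Base order: Leila believed the critic has mailed the patent.

9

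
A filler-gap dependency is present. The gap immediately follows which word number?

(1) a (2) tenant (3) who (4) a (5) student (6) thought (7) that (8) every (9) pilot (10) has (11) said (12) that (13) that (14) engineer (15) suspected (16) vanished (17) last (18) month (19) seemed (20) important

The displaced element is "a tenant" (word 2).
It is linked across 3 clause boundaries (that → that → Ø).
It functions as the subject of "vanished", so the gap sits immediately after word 15 ("suspected").
Base order: A student thought that every pilot has said that that engineer suspected that a tenant vanished last month.

15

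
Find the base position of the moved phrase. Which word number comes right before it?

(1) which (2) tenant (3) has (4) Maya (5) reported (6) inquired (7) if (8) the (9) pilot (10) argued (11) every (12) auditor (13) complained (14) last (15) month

5

The displaced element is "which tenant" (word 2).
It is linked across 1 clause boundary (Ø).
It functions as the subject of "inquired", so the gap sits immediately after word 5 ("reported").
Base order: Maya has reported that which tenant inquired if the pilot argued every auditor complained last month.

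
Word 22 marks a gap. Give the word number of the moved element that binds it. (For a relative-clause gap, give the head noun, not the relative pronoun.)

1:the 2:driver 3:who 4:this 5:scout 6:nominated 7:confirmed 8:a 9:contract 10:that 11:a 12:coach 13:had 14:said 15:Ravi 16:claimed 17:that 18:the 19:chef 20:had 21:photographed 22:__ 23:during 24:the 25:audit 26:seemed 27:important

The gap at 22 is the object of "photographed", inside a relative clause.
The relative pronoun is "that" (word 10); it is bound by the head noun immediately before it.
Its filler is the head noun "contract", at word 9.

9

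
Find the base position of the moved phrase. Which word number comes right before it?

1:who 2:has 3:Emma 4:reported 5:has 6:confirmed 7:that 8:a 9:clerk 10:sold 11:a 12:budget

4

The displaced element is "who" (word 1).
It is linked across 1 clause boundary (Ø).
It functions as the subject of "confirmed", so the gap sits immediately after word 4 ("reported").
Base order: Emma has reported that who has confirmed that a clerk sold a budget.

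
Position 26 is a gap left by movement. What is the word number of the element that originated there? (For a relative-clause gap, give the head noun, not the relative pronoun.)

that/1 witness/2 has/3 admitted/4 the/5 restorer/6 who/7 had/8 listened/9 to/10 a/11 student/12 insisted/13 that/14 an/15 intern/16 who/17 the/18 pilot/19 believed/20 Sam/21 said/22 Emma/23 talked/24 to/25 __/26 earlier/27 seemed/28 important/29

The gap at 26 is the prepositional object of "talked", inside a relative clause.
The relative pronoun is "who" (word 17); it is bound by the head noun immediately before it.
Its filler is the head noun "intern", at word 16.

16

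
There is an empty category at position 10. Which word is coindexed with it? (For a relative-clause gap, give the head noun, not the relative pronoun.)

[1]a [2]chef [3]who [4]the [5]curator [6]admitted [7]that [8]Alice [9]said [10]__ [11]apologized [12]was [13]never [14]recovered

2

The gap at 10 is the subject of "apologized", inside a relative clause.
The relative pronoun is "who" (word 3); it is bound by the head noun immediately before it.
Its filler is the head noun "chef", at word 2.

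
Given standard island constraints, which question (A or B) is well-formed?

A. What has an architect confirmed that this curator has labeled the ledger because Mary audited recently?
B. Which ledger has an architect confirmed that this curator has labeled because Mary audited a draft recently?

In A, the wh-phrase is extracted from inside an adjunct island (introduced by "because"), which blocks movement.
In B, the extraction path crosses only that-complement boundaries, which are transparent.
So B is grammatical.

B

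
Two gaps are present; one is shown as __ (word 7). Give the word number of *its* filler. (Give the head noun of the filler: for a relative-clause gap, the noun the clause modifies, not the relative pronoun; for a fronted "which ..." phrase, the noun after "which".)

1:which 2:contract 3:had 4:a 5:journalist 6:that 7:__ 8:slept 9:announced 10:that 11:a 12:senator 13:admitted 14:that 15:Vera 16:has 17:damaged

5

The marked gap is inside the relative clause, the subject of "slept".
Its filler is the head noun "journalist" (via "that"), at word 5.
(The other dependency links word 2 to a gap after word 17.)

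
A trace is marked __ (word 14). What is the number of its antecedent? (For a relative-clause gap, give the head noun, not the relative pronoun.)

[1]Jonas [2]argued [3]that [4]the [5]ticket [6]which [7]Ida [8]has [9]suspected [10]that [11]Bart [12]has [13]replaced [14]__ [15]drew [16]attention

5

The gap at 14 is the object of "replaced", inside a relative clause.
The relative pronoun is "which" (word 6); it is bound by the head noun immediately before it.
Its filler is the head noun "ticket", at word 5.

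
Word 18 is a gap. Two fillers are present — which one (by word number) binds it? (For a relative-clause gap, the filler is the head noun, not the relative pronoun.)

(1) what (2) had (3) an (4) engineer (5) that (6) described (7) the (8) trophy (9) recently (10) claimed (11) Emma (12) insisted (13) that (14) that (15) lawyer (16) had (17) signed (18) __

The marked gap is the direct object of "signed".
Its filler is the fronted wh-phrase "what", at word 1.
(The other dependency links word 4 to a gap after word 5.)

1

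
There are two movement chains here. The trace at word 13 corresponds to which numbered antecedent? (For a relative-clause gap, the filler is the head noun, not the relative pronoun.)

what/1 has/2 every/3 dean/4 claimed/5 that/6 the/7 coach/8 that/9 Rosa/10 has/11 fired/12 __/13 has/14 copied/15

The marked gap is inside the relative clause, the direct object of "fired".
Its filler is the head noun "coach" (via "that"), at word 8.
(The other dependency links word 1 to a gap after word 15.)

8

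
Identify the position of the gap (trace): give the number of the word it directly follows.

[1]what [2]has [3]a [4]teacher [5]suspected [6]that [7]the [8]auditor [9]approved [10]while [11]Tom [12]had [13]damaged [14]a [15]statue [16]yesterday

The displaced element is "what" (word 1).
It is linked across 1 clause boundary (that).
It functions as the direct object of "approved", so the gap sits immediately after word 9 ("approved").
Base order: A teacher has suspected that the auditor approved what while Tom had damaged a statue yesterday.

9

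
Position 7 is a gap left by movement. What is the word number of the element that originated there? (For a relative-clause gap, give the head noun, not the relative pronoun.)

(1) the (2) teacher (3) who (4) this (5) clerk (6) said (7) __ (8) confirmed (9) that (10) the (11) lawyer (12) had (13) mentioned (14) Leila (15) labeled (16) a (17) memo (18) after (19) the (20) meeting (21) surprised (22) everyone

The gap at 7 is the subject of "confirmed", inside a relative clause.
The relative pronoun is "who" (word 3); it is bound by the head noun immediately before it.
Its filler is the head noun "teacher", at word 2.

2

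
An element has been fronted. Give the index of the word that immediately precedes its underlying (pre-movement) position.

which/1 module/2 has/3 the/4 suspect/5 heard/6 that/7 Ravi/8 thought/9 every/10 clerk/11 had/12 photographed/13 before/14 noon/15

The displaced element is "which module" (word 2).
It is linked across 2 clause boundaries (that → Ø).
It functions as the direct object of "photographed", so the gap sits immediately after word 13 ("photographed").
Base order: The suspect has heard that Ravi thought every clerk had photographed which module before noon.

13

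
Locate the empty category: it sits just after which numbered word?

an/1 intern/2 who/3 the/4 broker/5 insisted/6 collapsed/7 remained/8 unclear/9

6

The displaced element is "an intern" (word 2).
It is linked across 1 clause boundary (Ø).
It functions as the subject of "collapsed", so the gap sits immediately after word 6 ("insisted").
Base order: The broker insisted that an intern collapsed.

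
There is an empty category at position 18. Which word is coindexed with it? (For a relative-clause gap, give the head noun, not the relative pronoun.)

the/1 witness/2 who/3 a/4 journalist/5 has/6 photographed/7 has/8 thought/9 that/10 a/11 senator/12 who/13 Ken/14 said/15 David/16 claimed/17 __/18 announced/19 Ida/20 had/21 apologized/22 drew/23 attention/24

The gap at 18 is the subject of "announced", inside a relative clause.
The relative pronoun is "who" (word 13); it is bound by the head noun immediately before it.
Its filler is the head noun "senator", at word 12.

12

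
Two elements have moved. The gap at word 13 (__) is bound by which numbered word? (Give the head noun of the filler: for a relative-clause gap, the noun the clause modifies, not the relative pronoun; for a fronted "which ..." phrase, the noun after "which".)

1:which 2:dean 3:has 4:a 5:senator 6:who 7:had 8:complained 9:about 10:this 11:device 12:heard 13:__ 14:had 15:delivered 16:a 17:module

The marked gap is the subject of "delivered".
Its filler is the fronted wh-phrase "which dean", at word 2.
(The other dependency links word 5 to a gap after word 6.)

2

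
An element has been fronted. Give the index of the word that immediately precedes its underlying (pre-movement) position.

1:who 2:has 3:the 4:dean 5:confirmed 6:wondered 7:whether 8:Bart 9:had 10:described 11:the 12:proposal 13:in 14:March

5

The displaced element is "who" (word 1).
It is linked across 1 clause boundary (Ø).
It functions as the subject of "wondered", so the gap sits immediately after word 5 ("confirmed").
Base order: The dean has confirmed that who wondered whether Bart had described the proposal in March.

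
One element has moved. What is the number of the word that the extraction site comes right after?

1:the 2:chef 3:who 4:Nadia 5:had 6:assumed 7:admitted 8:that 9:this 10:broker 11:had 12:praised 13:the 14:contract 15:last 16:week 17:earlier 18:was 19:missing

6

The displaced element is "the chef" (word 2).
It is linked across 1 clause boundary (Ø).
It functions as the subject of "admitted", so the gap sits immediately after word 6 ("assumed").
Base order: Nadia had assumed the chef admitted that this broker had praised the contract last week earlier.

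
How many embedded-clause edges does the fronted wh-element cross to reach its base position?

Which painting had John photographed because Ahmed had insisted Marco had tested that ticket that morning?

"which painting" originates inside the matrix clause — no clause boundary is crossed.

0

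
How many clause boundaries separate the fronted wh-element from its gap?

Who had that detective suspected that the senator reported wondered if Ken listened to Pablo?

2

"who" is extracted from the subject of "wondered".
Boundaries crossed, outermost first: [that], [Ø] — 2 in total.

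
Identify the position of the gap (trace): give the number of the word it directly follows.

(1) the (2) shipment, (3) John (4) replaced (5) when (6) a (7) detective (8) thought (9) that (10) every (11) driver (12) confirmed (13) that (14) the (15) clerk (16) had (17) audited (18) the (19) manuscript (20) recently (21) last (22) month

4

The displaced element is "the shipment" (word 2).
It functions as the direct object of "replaced", so the gap sits immediately after word 4 ("replaced").
Base order: John replaced the shipment when a detective thought that every driver confirmed that the clerk had audited the manuscript recently last month.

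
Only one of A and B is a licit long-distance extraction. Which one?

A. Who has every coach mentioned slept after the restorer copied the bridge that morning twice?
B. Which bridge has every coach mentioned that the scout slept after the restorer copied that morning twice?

A

In B, the wh-phrase is extracted from inside an adjunct island (introduced by "after"), which blocks movement.
In A, the extraction path crosses only that-complement boundaries, which are transparent.
So A is grammatical.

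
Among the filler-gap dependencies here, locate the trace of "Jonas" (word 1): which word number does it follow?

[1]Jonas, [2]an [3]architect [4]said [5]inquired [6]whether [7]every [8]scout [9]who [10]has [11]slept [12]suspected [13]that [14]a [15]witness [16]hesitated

The displaced element is "Jonas" (word 1).
It is linked across 1 clause boundary (Ø).
It functions as the subject of "inquired", so the gap sits immediately after word 4 ("said").
Base order: An architect said that Jonas inquired whether every scout who has slept suspected that a witness hesitated.

4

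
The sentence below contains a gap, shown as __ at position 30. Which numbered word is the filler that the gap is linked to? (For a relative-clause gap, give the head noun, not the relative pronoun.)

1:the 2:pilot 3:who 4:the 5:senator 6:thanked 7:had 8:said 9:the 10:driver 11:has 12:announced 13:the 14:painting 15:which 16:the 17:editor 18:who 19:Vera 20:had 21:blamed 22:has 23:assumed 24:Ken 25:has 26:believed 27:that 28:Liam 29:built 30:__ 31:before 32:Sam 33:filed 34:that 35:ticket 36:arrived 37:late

14

The gap at 30 is the object of "built", inside a relative clause.
The relative pronoun is "which" (word 15); it is bound by the head noun immediately before it.
Its filler is the head noun "painting", at word 14.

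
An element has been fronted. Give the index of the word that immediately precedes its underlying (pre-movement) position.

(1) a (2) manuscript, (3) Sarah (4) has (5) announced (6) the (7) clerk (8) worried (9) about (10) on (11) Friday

The displaced element is "a manuscript" (word 2).
It is linked across 1 clause boundary (Ø).
It functions as the object of the preposition "about" of "worried", so the gap sits immediately after word 9 ("about").
Base order: Sarah has announced the clerk worried about a manuscript on Friday.

9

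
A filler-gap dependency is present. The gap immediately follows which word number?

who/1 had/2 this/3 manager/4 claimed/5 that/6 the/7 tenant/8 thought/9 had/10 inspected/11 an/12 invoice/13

9

The displaced element is "who" (word 1).
It is linked across 2 clause boundaries (that → Ø).
It functions as the subject of "inspected", so the gap sits immediately after word 9 ("thought").
Base order: This manager had claimed that the tenant thought that who had inspected an invoice.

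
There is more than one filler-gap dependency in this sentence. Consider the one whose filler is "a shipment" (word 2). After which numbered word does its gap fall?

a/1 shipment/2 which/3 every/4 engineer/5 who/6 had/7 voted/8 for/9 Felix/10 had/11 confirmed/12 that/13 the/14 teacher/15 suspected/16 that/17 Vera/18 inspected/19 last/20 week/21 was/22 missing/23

19

The displaced element is "a shipment" (word 2).
It is linked across 2 clause boundaries (that → that).
It functions as the direct object of "inspected", so the gap sits immediately after word 19 ("inspected").
Base order: Every engineer who had voted for Felix had confirmed that the teacher suspected that Vera inspected a shipment last week.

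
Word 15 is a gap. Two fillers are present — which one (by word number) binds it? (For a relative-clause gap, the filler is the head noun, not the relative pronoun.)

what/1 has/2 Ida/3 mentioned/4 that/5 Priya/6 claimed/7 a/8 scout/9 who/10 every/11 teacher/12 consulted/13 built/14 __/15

The marked gap is the direct object of "built".
Its filler is the fronted wh-phrase "what", at word 1.
(The other dependency links word 9 to a gap after word 13.)

1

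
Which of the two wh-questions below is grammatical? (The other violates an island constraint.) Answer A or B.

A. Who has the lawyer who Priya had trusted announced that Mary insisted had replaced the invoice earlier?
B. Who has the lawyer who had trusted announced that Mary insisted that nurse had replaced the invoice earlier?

A

In B, the wh-phrase is extracted from inside a complex-NP island (relative clause) (introduced by "who"), which blocks movement.
In A, the extraction path crosses only that-complement boundaries, which are transparent.
So A is grammatical.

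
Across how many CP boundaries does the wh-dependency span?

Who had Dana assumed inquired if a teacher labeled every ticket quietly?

1

"who" is extracted from the subject of "inquired".
Boundaries crossed, outermost first: [Ø] — 1 in total.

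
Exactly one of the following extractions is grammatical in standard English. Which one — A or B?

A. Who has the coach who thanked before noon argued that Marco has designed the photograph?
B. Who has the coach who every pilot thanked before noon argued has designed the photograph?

In A, the wh-phrase is extracted from inside a complex-NP island (relative clause) (introduced by "who"), which blocks movement.
In B, the extraction path crosses only that-complement boundaries, which are transparent.
So B is grammatical.

B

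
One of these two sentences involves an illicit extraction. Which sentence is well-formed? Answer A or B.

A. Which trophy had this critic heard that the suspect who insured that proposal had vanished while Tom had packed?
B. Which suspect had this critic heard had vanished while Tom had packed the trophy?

In A, the wh-phrase is extracted from inside an adjunct island (introduced by "while"), which blocks movement.
In B, the extraction path crosses only that-complement boundaries, which are transparent.
So B is grammatical.

B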